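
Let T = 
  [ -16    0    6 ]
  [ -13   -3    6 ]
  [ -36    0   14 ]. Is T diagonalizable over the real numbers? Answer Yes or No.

Yes

Characteristic polynomial: p(λ) = λ^3 + 5λ^2 - 2λ - 24 = (λ - 2)(λ + 3)(λ + 4).
All 3 eigenvalues are distinct, so T is diagonalizable.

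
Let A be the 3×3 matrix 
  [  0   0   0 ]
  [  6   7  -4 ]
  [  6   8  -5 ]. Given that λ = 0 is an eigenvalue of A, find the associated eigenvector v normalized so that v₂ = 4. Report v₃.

A = [[0, 0, 0], [6, 7, -4], [6, 8, -5]].
Solving (A)v = 0 gives the eigenspace spanned by (-2, 4, 4).
With v₂ = 4, v = (-2, 4, 4), so v₃ = 4.

4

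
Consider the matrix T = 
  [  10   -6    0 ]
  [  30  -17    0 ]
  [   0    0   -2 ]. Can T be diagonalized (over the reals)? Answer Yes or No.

Yes

Characteristic polynomial: p(s) = s^3 + 9s^2 + 24s + 20 = (s + 2)^2(s + 5).
s = -2 has algebraic multiplicity 2; rank(T + 2I) = 1, so geometric multiplicity = 2.
Every eigenvalue has geometric = algebraic multiplicity, so T is diagonalizable.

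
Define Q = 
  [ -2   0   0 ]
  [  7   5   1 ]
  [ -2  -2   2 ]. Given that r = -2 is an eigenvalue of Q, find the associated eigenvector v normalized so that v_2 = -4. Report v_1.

4

Q + 2I = [[0, 0, 0], [7, 7, 1], [-2, -2, 4]].
Solving (Q + 2I)v = 0 gives the eigenspace spanned by (4, -4, 0).
With v_2 = -4, v = (4, -4, 0), so v_1 = 4.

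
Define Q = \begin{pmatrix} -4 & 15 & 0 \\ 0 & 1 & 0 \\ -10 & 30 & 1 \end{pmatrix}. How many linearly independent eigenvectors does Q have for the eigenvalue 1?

2

Q − 1I = [[-5, 15, 0], [0, 0, 0], [-10, 30, 0]].
This matrix has rank 1, so its null space has dimension 3 − 1 = 2.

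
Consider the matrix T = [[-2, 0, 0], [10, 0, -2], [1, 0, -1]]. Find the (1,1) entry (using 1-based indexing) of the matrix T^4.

16

Characteristic polynomial: μ^3 + 3μ^2 + 2μ = μ(μ + 1)(μ + 2), so the eigenvalues are -2, -1, 0.
μ=-2: eigenvector (1, -6, -1).
μ=0: eigenvector (0, 1, 0).
μ=-1: eigenvector (0, 2, 1).
P = [[1, 0, 0], [-6, 1, 2], [-1, 0, 1]], D = diag(-2, 0, -1), P⁻¹ = [[1, 0, 0], [4, 1, -2], [1, 0, 1]].
T⁴ = P·diag(16, 0, 1)·P⁻¹ = [[16, 0, 0], [-94, 0, 2], [-15, 0, 1]].
The requested entry is 16.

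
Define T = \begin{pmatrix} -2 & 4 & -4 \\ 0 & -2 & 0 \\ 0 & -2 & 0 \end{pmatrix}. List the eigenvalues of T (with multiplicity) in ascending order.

Characteristic polynomial: p(μ) = μ^3 + 4μ^2 + 4μ = μ(μ + 2)^2.
Roots (with multiplicity): -2, -2, 0.

-2, -2, 0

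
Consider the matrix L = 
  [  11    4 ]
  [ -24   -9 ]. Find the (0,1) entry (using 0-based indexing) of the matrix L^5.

Characteristic polynomial: t^2 - 2t - 3 = (t - 3)(t + 1), so the eigenvalues are -1, 3.
t=3: eigenvector (1, -2).
t=-1: eigenvector (-1, 3).
P = [[1, -1], [-2, 3]], D = diag(3, -1), P⁻¹ = [[3, 1], [2, 1]].
L⁵ = P·diag(243, -1)·P⁻¹ = [[731, 244], [-1464, -489]].
The requested entry is 244.

244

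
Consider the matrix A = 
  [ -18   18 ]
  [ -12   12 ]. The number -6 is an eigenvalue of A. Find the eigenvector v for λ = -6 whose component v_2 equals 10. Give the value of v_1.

A + 6I = [[-12, 18], [-12, 18]].
Solving (A + 6I)v = 0 gives the eigenspace spanned by (15, 10).
With v_2 = 10, v = (15, 10), so v_1 = 15.

15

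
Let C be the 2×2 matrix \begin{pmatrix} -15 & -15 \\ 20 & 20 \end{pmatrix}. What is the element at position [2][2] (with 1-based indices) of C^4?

Characteristic polynomial: t^2 - 5t = t(t - 5), so the eigenvalues are 0, 5.
t=0: eigenvector (1, -1).
t=5: eigenvector (-3, 4).
P = [[1, -3], [-1, 4]], D = diag(0, 5), P⁻¹ = [[4, 3], [1, 1]].
C⁴ = P·diag(0, 625)·P⁻¹ = [[-1875, -1875], [2500, 2500]].
The requested entry is 2500.

2500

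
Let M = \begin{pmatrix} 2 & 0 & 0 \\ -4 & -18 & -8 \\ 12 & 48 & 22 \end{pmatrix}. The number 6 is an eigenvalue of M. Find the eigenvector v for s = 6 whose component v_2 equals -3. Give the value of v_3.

M − 6I = [[-4, 0, 0], [-4, -24, -8], [12, 48, 16]].
Solving (M − 6I)v = 0 gives the eigenspace spanned by (0, -3, 9).
With v_2 = -3, v = (0, -3, 9), so v_3 = 9.

9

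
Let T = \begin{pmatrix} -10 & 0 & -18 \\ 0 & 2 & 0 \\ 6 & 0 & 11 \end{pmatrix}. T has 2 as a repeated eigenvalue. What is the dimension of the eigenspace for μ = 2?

2

T − 2I = [[-12, 0, -18], [0, 0, 0], [6, 0, 9]].
This matrix has rank 1, so its null space has dimension 3 − 1 = 2.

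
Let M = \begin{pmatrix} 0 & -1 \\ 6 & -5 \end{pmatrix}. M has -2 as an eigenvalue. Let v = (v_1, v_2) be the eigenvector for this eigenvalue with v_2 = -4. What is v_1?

-2

M + 2I = [[2, -1], [6, -3]].
Solving (M + 2I)v = 0 gives the eigenspace spanned by (-2, -4).
With v_2 = -4, v = (-2, -4), so v_1 = -2.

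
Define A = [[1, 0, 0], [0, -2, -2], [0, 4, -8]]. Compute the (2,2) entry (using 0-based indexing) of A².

56

Characteristic polynomial: s^3 + 9s^2 + 14s - 24 = (s - 1)(s + 4)(s + 6), so the eigenvalues are -6, -4, 1.
s=1: eigenvector (1, 0, 0).
s=-4: eigenvector (0, 1, 1).
s=-6: eigenvector (0, 1, 2).
P = [[1, 0, 0], [0, 1, 1], [0, 1, 2]], D = diag(1, -4, -6), P⁻¹ = [[1, 0, 0], [0, 2, -1], [0, -1, 1]].
A² = P·diag(1, 16, 36)·P⁻¹ = [[1, 0, 0], [0, -4, 20], [0, -40, 56]].
The requested entry is 56.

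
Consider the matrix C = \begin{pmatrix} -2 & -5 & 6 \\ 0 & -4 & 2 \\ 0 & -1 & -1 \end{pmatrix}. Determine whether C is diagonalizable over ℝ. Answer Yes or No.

No

Characteristic polynomial: p(λ) = λ^3 + 7λ^2 + 16λ + 12 = (λ + 2)^2(λ + 3).
λ = -2 has algebraic multiplicity 2; rank(C + 2I) = 2, so geometric multiplicity = 1.
Geometric multiplicity < algebraic multiplicity, so C is not diagonalizable.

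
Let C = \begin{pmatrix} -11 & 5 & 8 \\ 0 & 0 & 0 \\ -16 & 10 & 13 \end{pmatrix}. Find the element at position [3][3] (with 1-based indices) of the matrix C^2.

Characteristic polynomial: μ^3 - 2μ^2 - 15μ = μ(μ - 5)(μ + 3), so the eigenvalues are -3, 0, 5.
μ=5: eigenvector (1, 0, 2).
μ=-3: eigenvector (-1, 0, -1).
μ=0: eigenvector (-1, 1, -2).
P = [[1, -1, -1], [0, 0, 1], [2, -1, -2]], D = diag(5, -3, 0), P⁻¹ = [[-1, 1, 1], [-2, 0, 1], [0, 1, 0]].
C² = P·diag(25, 9, 0)·P⁻¹ = [[-7, 25, 16], [0, 0, 0], [-32, 50, 41]].
The requested entry is 41.

41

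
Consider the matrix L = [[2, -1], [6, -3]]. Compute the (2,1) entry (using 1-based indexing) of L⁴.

-6

Characteristic polynomial: s^2 + s = s(s + 1), so the eigenvalues are -1, 0.
s=-1: eigenvector (1, 3).
s=0: eigenvector (1, 2).
P = [[1, 1], [3, 2]], D = diag(-1, 0), P⁻¹ = [[-2, 1], [3, -1]].
L⁴ = P·diag(1, 0)·P⁻¹ = [[-2, 1], [-6, 3]].
The requested entry is -6.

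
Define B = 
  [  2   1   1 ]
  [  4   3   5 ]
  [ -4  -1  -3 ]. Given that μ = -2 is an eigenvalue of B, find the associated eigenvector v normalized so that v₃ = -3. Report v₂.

3

B + 2I = [[4, 1, 1], [4, 5, 5], [-4, -1, -1]].
Solving (B + 2I)v = 0 gives the eigenspace spanned by (0, 3, -3).
With v₃ = -3, v = (0, 3, -3), so v₂ = 3.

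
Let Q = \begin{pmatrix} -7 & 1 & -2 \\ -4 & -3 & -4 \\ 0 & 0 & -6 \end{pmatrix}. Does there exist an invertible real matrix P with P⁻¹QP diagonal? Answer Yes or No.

No

Characteristic polynomial: p(s) = s^3 + 16s^2 + 85s + 150 = (s + 5)^2(s + 6).
s = -5 has algebraic multiplicity 2; rank(Q + 5I) = 2, so geometric multiplicity = 1.
Geometric multiplicity < algebraic multiplicity, so Q is not diagonalizable.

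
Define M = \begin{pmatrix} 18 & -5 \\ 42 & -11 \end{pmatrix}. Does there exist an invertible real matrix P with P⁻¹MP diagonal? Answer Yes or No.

Yes

Characteristic polynomial: p(r) = r^2 - 7r + 12 = (r - 4)(r - 3).
All 2 eigenvalues are distinct, so M is diagonalizable.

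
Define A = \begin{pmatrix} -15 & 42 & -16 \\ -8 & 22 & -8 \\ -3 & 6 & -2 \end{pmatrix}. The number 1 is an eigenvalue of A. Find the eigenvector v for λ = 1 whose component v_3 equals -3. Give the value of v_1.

A − 1I = [[-16, 42, -16], [-8, 21, -8], [-3, 6, -3]].
Solving (A − 1I)v = 0 gives the eigenspace spanned by (3, 0, -3).
With v_3 = -3, v = (3, 0, -3), so v_1 = 3.

3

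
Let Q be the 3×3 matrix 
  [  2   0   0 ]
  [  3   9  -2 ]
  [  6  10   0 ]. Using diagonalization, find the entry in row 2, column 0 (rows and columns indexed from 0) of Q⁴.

Characteristic polynomial: λ^3 - 11λ^2 + 38λ - 40 = (λ - 5)(λ - 4)(λ - 2), so the eigenvalues are 2, 4, 5.
λ=2: eigenvector (1, -1, -2).
λ=5: eigenvector (0, 1, 2).
λ=4: eigenvector (0, 2, 5).
P = [[1, 0, 0], [-1, 1, 2], [-2, 2, 5]], D = diag(2, 5, 4), P⁻¹ = [[1, 0, 0], [1, 5, -2], [0, -2, 1]].
Q⁴ = P·diag(16, 625, 256)·P⁻¹ = [[16, 0, 0], [609, 2101, -738], [1218, 3690, -1220]].
The requested entry is 1218.

1218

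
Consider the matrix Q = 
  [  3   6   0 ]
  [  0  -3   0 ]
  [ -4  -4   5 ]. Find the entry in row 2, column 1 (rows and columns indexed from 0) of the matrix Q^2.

-32

Characteristic polynomial: s^3 - 5s^2 - 9s + 45 = (s - 5)(s - 3)(s + 3), so the eigenvalues are -3, 3, 5.
s=3: eigenvector (1, 0, 2).
s=-3: eigenvector (-1, 1, 0).
s=5: eigenvector (0, 0, 1).
P = [[1, -1, 0], [0, 1, 0], [2, 0, 1]], D = diag(3, -3, 5), P⁻¹ = [[1, 1, 0], [0, 1, 0], [-2, -2, 1]].
Q² = P·diag(9, 9, 25)·P⁻¹ = [[9, 0, 0], [0, 9, 0], [-32, -32, 25]].
The requested entry is -32.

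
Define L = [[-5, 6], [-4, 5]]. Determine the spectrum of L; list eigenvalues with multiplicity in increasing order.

-1, 1

Characteristic polynomial: p(λ) = λ^2 - 1 = (λ - 1)(λ + 1).
Roots (with multiplicity): -1, 1.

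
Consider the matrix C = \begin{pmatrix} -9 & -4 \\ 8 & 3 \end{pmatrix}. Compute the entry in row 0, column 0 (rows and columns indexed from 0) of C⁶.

Characteristic polynomial: r^2 + 6r + 5 = (r + 1)(r + 5), so the eigenvalues are -5, -1.
r=-1: eigenvector (-1, 2).
r=-5: eigenvector (-1, 1).
P = [[-1, -1], [2, 1]], D = diag(-1, -5), P⁻¹ = [[1, 1], [-2, -1]].
C⁶ = P·diag(1, 15625)·P⁻¹ = [[31249, 15624], [-31248, -15623]].
The requested entry is 31249.

31249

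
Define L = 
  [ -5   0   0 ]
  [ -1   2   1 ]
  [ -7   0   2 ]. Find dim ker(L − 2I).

1

L − 2I = [[-7, 0, 0], [-1, 0, 1], [-7, 0, 0]].
This matrix has rank 2, so its null space has dimension 3 − 2 = 1.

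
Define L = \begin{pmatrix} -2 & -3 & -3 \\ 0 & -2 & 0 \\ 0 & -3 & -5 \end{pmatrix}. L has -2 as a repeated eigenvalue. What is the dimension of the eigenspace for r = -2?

L + 2I = [[0, -3, -3], [0, 0, 0], [0, -3, -3]].
This matrix has rank 1, so its null space has dimension 3 − 1 = 2.

2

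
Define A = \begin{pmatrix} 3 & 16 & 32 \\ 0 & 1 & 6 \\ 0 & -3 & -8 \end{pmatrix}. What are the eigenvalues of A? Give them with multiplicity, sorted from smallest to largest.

Characteristic polynomial: p(λ) = λ^3 + 4λ^2 - 11λ - 30 = (λ - 3)(λ + 2)(λ + 5).
Roots (with multiplicity): -5, -2, 3.

-5, -2, 3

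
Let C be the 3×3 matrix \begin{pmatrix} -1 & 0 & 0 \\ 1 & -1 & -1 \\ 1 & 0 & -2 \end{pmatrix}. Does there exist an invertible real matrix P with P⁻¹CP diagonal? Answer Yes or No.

Characteristic polynomial: p(r) = r^3 + 4r^2 + 5r + 2 = (r + 1)^2(r + 2).
r = -1 has algebraic multiplicity 2; rank(C + 1I) = 1, so geometric multiplicity = 2.
Every eigenvalue has geometric = algebraic multiplicity, so C is diagonalizable.

Yes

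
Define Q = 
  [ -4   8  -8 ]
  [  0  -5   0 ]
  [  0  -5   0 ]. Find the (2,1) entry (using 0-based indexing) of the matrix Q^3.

-125

Characteristic polynomial: s^3 + 9s^2 + 20s = s(s + 4)(s + 5), so the eigenvalues are -5, -4, 0.
s=-4: eigenvector (1, 0, 0).
s=-5: eigenvector (0, 1, 1).
s=0: eigenvector (-2, 0, 1).
P = [[1, 0, -2], [0, 1, 0], [0, 1, 1]], D = diag(-4, -5, 0), P⁻¹ = [[1, -2, 2], [0, 1, 0], [0, -1, 1]].
Q³ = P·diag(-64, -125, 0)·P⁻¹ = [[-64, 128, -128], [0, -125, 0], [0, -125, 0]].
The requested entry is -125.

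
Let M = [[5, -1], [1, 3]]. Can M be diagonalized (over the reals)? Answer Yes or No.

No

Characteristic polynomial: p(r) = r^2 - 8r + 16 = (r - 4)^2.
r = 4 has algebraic multiplicity 2; rank(M − 4I) = 1, so geometric multiplicity = 1.
Geometric multiplicity < algebraic multiplicity, so M is not diagonalizable.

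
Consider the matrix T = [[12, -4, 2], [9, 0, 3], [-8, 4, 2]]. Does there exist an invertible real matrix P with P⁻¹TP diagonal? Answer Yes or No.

Characteristic polynomial: p(μ) = μ^3 - 14μ^2 + 64μ - 96 = (μ - 6)(μ - 4)^2.
μ = 4 has algebraic multiplicity 2; rank(T − 4I) = 2, so geometric multiplicity = 1.
Geometric multiplicity < algebraic multiplicity, so T is not diagonalizable.

No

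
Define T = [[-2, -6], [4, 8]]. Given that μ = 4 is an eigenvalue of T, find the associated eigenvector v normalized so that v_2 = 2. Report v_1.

T − 4I = [[-6, -6], [4, 4]].
Solving (T − 4I)v = 0 gives the eigenspace spanned by (-2, 2).
With v_2 = 2, v = (-2, 2), so v_1 = -2.

-2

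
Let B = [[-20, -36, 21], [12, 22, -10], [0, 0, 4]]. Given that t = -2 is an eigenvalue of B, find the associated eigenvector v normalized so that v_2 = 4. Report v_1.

B + 2I = [[-18, -36, 21], [12, 24, -10], [0, 0, 6]].
Solving (B + 2I)v = 0 gives the eigenspace spanned by (-8, 4, 0).
With v_2 = 4, v = (-8, 4, 0), so v_1 = -8.

-8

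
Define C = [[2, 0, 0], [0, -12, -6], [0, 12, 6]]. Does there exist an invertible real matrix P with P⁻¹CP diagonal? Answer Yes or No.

Characteristic polynomial: p(λ) = λ^3 + 4λ^2 - 12λ = λ(λ - 2)(λ + 6).
All 3 eigenvalues are distinct, so C is diagonalizable.

Yes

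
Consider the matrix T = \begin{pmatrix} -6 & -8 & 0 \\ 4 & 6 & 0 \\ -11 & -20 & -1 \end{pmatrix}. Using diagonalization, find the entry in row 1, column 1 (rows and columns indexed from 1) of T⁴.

Characteristic polynomial: r^3 + r^2 - 4r - 4 = (r - 2)(r + 1)(r + 2), so the eigenvalues are -2, -1, 2.
r=-2: eigenvector (-2, 1, -2).
r=2: eigenvector (-1, 1, -3).
r=-1: eigenvector (0, 0, 1).
P = [[-2, -1, 0], [1, 1, 0], [-2, -3, 1]], D = diag(-2, 2, -1), P⁻¹ = [[-1, -1, 0], [1, 2, 0], [1, 4, 1]].
T⁴ = P·diag(16, 16, 1)·P⁻¹ = [[16, 0, 0], [0, 16, 0], [-15, -60, 1]].
The requested entry is 16.

16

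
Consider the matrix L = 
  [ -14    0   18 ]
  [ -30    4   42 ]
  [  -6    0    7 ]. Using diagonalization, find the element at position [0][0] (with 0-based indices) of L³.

-476

Characteristic polynomial: μ^3 + 3μ^2 - 18μ - 40 = (μ - 4)(μ + 2)(μ + 5), so the eigenvalues are -5, -2, 4.
μ=-5: eigenvector (2, 2, 1).
μ=4: eigenvector (0, 1, 0).
μ=-2: eigenvector (-3, -1, -2).
P = [[2, 0, -3], [2, 1, -1], [1, 0, -2]], D = diag(-5, 4, -2), P⁻¹ = [[2, 0, -3], [-3, 1, 4], [1, 0, -2]].
L³ = P·diag(-125, 64, -8)·P⁻¹ = [[-476, 0, 702], [-684, 64, 990], [-234, 0, 343]].
The requested entry is -476.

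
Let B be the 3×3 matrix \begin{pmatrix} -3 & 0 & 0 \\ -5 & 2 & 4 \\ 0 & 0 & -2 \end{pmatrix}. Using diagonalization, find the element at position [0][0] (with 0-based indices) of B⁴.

Characteristic polynomial: λ^3 + 3λ^2 - 4λ - 12 = (λ - 2)(λ + 2)(λ + 3), so the eigenvalues are -3, -2, 2.
λ=2: eigenvector (0, 1, 0).
λ=-3: eigenvector (1, 1, 0).
λ=-2: eigenvector (0, -1, 1).
P = [[0, 1, 0], [1, 1, -1], [0, 0, 1]], D = diag(2, -3, -2), P⁻¹ = [[-1, 1, 1], [1, 0, 0], [0, 0, 1]].
B⁴ = P·diag(16, 81, 16)·P⁻¹ = [[81, 0, 0], [65, 16, 0], [0, 0, 16]].
The requested entry is 81.

81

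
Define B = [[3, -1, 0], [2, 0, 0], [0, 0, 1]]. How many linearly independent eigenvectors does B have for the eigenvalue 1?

2

B − 1I = [[2, -1, 0], [2, -1, 0], [0, 0, 0]].
This matrix has rank 1, so its null space has dimension 3 − 1 = 2.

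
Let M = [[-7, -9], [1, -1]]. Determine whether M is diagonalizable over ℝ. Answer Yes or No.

No

Characteristic polynomial: p(μ) = μ^2 + 8μ + 16 = (μ + 4)^2.
μ = -4 has algebraic multiplicity 2; rank(M + 4I) = 1, so geometric multiplicity = 1.
Geometric multiplicity < algebraic multiplicity, so M is not diagonalizable.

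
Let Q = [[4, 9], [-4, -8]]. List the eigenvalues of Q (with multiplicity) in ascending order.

Characteristic polynomial: p(λ) = λ^2 + 4λ + 4 = (λ + 2)^2.
Roots (with multiplicity): -2, -2.

-2, -2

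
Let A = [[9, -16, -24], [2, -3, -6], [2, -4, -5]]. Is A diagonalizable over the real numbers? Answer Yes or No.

Yes

Characteristic polynomial: p(r) = r^3 - r^2 - r + 1 = (r - 1)^2(r + 1).
r = 1 has algebraic multiplicity 2; rank(A − 1I) = 1, so geometric multiplicity = 2.
Every eigenvalue has geometric = algebraic multiplicity, so A is diagonalizable.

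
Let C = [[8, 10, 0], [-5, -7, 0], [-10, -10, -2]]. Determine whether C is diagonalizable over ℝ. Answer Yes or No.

Characteristic polynomial: p(t) = t^3 + t^2 - 8t - 12 = (t - 3)(t + 2)^2.
t = -2 has algebraic multiplicity 2; rank(C + 2I) = 1, so geometric multiplicity = 2.
Every eigenvalue has geometric = algebraic multiplicity, so C is diagonalizable.

Yes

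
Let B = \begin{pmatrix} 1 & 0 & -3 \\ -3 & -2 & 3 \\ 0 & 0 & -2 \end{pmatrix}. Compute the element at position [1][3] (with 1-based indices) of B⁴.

Characteristic polynomial: r^3 + 3r^2 - 4 = (r - 1)(r + 2)^2, so the eigenvalues are -2, -2, 1.
r=1: eigenvector (1, -1, 0).
r=-2: eigenvector (0, 1, 0).
r=-2: eigenvector (1, -1, 1).
P = [[1, 0, 1], [-1, 1, -1], [0, 0, 1]], D = diag(1, -2, -2), P⁻¹ = [[1, 0, -1], [1, 1, 0], [0, 0, 1]].
B⁴ = P·diag(1, 16, 16)·P⁻¹ = [[1, 0, 15], [15, 16, -15], [0, 0, 16]].
The requested entry is 15.

15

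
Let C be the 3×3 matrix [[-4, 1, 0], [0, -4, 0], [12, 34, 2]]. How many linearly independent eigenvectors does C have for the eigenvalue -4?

C + 4I = [[0, 1, 0], [0, 0, 0], [12, 34, 6]].
This matrix has rank 2, so its null space has dimension 3 − 2 = 1.

1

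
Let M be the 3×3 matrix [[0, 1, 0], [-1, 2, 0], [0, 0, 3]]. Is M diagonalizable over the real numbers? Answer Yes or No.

No

Characteristic polynomial: p(t) = t^3 - 5t^2 + 7t - 3 = (t - 3)(t - 1)^2.
t = 1 has algebraic multiplicity 2; rank(M − 1I) = 2, so geometric multiplicity = 1.
Geometric multiplicity < algebraic multiplicity, so M is not diagonalizable.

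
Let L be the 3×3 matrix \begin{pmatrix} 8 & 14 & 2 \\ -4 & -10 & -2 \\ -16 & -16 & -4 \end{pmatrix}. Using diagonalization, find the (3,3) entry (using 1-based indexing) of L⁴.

256

Characteristic polynomial: μ^3 + 6μ^2 - 16μ - 96 = (μ - 4)(μ + 4)(μ + 6), so the eigenvalues are -6, -4, 4.
μ=-6: eigenvector (-1, 1, 0).
μ=4: eigenvector (1, 0, -2).
μ=-4: eigenvector (1, -1, 1).
P = [[-1, 1, 1], [1, 0, -1], [0, -2, 1]], D = diag(-6, 4, -4), P⁻¹ = [[2, 3, 1], [1, 1, 0], [2, 2, 1]].
L⁴ = P·diag(1296, 256, 256)·P⁻¹ = [[-1824, -3120, -1040], [2080, 3376, 1040], [0, 0, 256]].
The requested entry is 256.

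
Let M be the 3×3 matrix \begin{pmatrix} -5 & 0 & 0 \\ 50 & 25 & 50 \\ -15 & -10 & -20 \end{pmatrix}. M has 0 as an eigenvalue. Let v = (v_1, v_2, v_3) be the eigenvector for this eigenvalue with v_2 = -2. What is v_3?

1

M = [[-5, 0, 0], [50, 25, 50], [-15, -10, -20]].
Solving (M)v = 0 gives the eigenspace spanned by (0, -2, 1).
With v_2 = -2, v = (0, -2, 1), so v_3 = 1.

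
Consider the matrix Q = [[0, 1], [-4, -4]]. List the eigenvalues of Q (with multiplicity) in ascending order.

Characteristic polynomial: p(t) = t^2 + 4t + 4 = (t + 2)^2.
Roots (with multiplicity): -2, -2.

-2, -2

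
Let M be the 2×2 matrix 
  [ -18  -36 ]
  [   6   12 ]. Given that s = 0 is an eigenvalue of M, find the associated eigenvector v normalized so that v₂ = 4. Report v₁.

-8

M = [[-18, -36], [6, 12]].
Solving (M)v = 0 gives the eigenspace spanned by (-8, 4).
With v₂ = 4, v = (-8, 4), so v₁ = -8.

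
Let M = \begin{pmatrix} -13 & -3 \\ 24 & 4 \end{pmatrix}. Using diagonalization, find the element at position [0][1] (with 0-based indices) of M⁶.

Characteristic polynomial: μ^2 + 9μ + 20 = (μ + 4)(μ + 5), so the eigenvalues are -5, -4.
μ=-5: eigenvector (3, -8).
μ=-4: eigenvector (1, -3).
P = [[3, 1], [-8, -3]], D = diag(-5, -4), P⁻¹ = [[3, 1], [-8, -3]].
M⁶ = P·diag(15625, 4096)·P⁻¹ = [[107857, 34587], [-276696, -88136]].
The requested entry is 34587.

34587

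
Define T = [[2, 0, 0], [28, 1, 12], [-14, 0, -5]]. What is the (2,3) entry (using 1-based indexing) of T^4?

-1248

Characteristic polynomial: μ^3 + 2μ^2 - 13μ + 10 = (μ - 2)(μ - 1)(μ + 5), so the eigenvalues are -5, 1, 2.
μ=2: eigenvector (1, 4, -2).
μ=1: eigenvector (0, 1, 0).
μ=-5: eigenvector (0, -2, 1).
P = [[1, 0, 0], [4, 1, -2], [-2, 0, 1]], D = diag(2, 1, -5), P⁻¹ = [[1, 0, 0], [0, 1, 2], [2, 0, 1]].
T⁴ = P·diag(16, 1, 625)·P⁻¹ = [[16, 0, 0], [-2436, 1, -1248], [1218, 0, 625]].
The requested entry is -1248.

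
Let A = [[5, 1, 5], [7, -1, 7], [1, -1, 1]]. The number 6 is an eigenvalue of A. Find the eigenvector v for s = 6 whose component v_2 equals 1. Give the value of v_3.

0

A − 6I = [[-1, 1, 5], [7, -7, 7], [1, -1, -5]].
Solving (A − 6I)v = 0 gives the eigenspace spanned by (1, 1, 0).
With v_2 = 1, v = (1, 1, 0), so v_3 = 0.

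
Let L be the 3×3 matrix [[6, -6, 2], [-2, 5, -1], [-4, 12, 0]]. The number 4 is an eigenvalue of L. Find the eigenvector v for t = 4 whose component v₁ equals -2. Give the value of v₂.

L − 4I = [[2, -6, 2], [-2, 1, -1], [-4, 12, -4]].
Solving (L − 4I)v = 0 gives the eigenspace spanned by (-2, 1, 5).
With v₁ = -2, v = (-2, 1, 5), so v₂ = 1.

1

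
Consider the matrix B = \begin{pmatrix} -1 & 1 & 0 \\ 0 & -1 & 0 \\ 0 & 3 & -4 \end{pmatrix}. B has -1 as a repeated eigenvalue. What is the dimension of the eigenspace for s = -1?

1

B + 1I = [[0, 1, 0], [0, 0, 0], [0, 3, -3]].
This matrix has rank 2, so its null space has dimension 3 − 2 = 1.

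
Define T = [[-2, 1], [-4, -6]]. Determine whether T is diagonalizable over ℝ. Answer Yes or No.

No

Characteristic polynomial: p(r) = r^2 + 8r + 16 = (r + 4)^2.
r = -4 has algebraic multiplicity 2; rank(T + 4I) = 1, so geometric multiplicity = 1.
Geometric multiplicity < algebraic multiplicity, so T is not diagonalizable.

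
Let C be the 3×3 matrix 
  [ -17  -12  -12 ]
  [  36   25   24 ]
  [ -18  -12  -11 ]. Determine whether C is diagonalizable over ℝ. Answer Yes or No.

Yes

Characteristic polynomial: p(t) = t^3 + 3t^2 - 9t + 5 = (t - 1)^2(t + 5).
t = 1 has algebraic multiplicity 2; rank(C − 1I) = 1, so geometric multiplicity = 2.
Every eigenvalue has geometric = algebraic multiplicity, so C is diagonalizable.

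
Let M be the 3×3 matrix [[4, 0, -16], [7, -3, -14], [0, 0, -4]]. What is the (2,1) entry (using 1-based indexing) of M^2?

Characteristic polynomial: λ^3 + 3λ^2 - 16λ - 48 = (λ - 4)(λ + 3)(λ + 4), so the eigenvalues are -4, -3, 4.
λ=-3: eigenvector (0, 1, 0).
λ=4: eigenvector (1, 1, 0).
λ=-4: eigenvector (2, 0, 1).
P = [[0, 1, 2], [1, 1, 0], [0, 0, 1]], D = diag(-3, 4, -4), P⁻¹ = [[-1, 1, 2], [1, 0, -2], [0, 0, 1]].
M² = P·diag(9, 16, 16)·P⁻¹ = [[16, 0, 0], [7, 9, -14], [0, 0, 16]].
The requested entry is 7.

7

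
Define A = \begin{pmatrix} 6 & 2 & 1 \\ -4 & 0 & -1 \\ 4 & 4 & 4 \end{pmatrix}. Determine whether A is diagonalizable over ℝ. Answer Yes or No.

No

Characteristic polynomial: p(t) = t^3 - 10t^2 + 32t - 32 = (t - 4)^2(t - 2).
t = 4 has algebraic multiplicity 2; rank(A − 4I) = 2, so geometric multiplicity = 1.
Geometric multiplicity < algebraic multiplicity, so A is not diagonalizable.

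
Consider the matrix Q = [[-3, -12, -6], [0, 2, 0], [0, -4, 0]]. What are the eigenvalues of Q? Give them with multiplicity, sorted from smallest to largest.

Characteristic polynomial: p(μ) = μ^3 + μ^2 - 6μ = μ(μ - 2)(μ + 3).
Roots (with multiplicity): -3, 0, 2.

-3, 0, 2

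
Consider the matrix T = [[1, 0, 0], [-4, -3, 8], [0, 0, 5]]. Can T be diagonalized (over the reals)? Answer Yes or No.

Characteristic polynomial: p(λ) = λ^3 - 3λ^2 - 13λ + 15 = (λ - 5)(λ - 1)(λ + 3).
All 3 eigenvalues are distinct, so T is diagonalizable.

Yes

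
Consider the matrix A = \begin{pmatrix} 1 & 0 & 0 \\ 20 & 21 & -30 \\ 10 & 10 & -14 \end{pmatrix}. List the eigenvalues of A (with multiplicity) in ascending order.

Characteristic polynomial: p(λ) = λ^3 - 8λ^2 + 13λ - 6 = (λ - 6)(λ - 1)^2.
Roots (with multiplicity): 1, 1, 6.

1, 1, 6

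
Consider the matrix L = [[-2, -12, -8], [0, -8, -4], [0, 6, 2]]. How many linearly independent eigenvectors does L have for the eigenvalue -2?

L + 2I = [[0, -12, -8], [0, -6, -4], [0, 6, 4]].
This matrix has rank 1, so its null space has dimension 3 − 1 = 2.

2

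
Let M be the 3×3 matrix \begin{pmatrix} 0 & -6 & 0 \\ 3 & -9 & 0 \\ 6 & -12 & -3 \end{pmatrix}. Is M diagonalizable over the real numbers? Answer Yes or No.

Characteristic polynomial: p(s) = s^3 + 12s^2 + 45s + 54 = (s + 3)^2(s + 6).
s = -3 has algebraic multiplicity 2; rank(M + 3I) = 1, so geometric multiplicity = 2.
Every eigenvalue has geometric = algebraic multiplicity, so M is diagonalizable.

Yes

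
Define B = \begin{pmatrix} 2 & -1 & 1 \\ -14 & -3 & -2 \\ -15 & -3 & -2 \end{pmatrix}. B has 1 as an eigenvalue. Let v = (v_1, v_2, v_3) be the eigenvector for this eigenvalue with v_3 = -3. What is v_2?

-2

B − 1I = [[1, -1, 1], [-14, -4, -2], [-15, -3, -3]].
Solving (B − 1I)v = 0 gives the eigenspace spanned by (1, -2, -3).
With v_3 = -3, v = (1, -2, -3), so v_2 = -2.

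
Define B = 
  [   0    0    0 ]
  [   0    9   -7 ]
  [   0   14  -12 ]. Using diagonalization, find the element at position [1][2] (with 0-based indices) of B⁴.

Characteristic polynomial: s^3 + 3s^2 - 10s = s(s - 2)(s + 5), so the eigenvalues are -5, 0, 2.
s=0: eigenvector (1, 0, 0).
s=2: eigenvector (0, 1, 1).
s=-5: eigenvector (0, 1, 2).
P = [[1, 0, 0], [0, 1, 1], [0, 1, 2]], D = diag(0, 2, -5), P⁻¹ = [[1, 0, 0], [0, 2, -1], [0, -1, 1]].
B⁴ = P·diag(0, 16, 625)·P⁻¹ = [[0, 0, 0], [0, -593, 609], [0, -1218, 1234]].
The requested entry is 609.

609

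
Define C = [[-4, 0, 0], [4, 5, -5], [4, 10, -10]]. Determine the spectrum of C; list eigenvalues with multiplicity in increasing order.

-5, -4, 0

Characteristic polynomial: p(μ) = μ^3 + 9μ^2 + 20μ = μ(μ + 4)(μ + 5).
Roots (with multiplicity): -5, -4, 0.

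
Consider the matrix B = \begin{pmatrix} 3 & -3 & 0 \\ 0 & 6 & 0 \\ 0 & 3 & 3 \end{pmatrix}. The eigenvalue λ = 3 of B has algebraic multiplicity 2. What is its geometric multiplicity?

2

B − 3I = [[0, -3, 0], [0, 3, 0], [0, 3, 0]].
This matrix has rank 1, so its null space has dimension 3 − 1 = 2.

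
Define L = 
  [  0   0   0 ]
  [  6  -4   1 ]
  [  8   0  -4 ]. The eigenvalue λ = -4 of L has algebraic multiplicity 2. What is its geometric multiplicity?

L + 4I = [[4, 0, 0], [6, 0, 1], [8, 0, 0]].
This matrix has rank 2, so its null space has dimension 3 − 2 = 1.

1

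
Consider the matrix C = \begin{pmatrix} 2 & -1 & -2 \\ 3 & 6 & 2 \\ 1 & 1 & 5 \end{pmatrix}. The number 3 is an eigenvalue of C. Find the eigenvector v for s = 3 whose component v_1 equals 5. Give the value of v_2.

C − 3I = [[-1, -1, -2], [3, 3, 2], [1, 1, 2]].
Solving (C − 3I)v = 0 gives the eigenspace spanned by (5, -5, 0).
With v_1 = 5, v = (5, -5, 0), so v_2 = -5.

-5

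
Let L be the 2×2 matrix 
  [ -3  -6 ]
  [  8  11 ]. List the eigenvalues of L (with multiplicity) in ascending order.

3, 5

Characteristic polynomial: p(r) = r^2 - 8r + 15 = (r - 5)(r - 3).
Roots (with multiplicity): 3, 5.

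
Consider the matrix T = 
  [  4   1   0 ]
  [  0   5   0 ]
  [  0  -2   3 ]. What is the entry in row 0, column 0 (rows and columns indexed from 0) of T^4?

256

Characteristic polynomial: r^3 - 12r^2 + 47r - 60 = (r - 5)(r - 4)(r - 3), so the eigenvalues are 3, 4, 5.
r=4: eigenvector (1, 0, 0).
r=5: eigenvector (1, 1, -1).
r=3: eigenvector (0, 0, 1).
P = [[1, 1, 0], [0, 1, 0], [0, -1, 1]], D = diag(4, 5, 3), P⁻¹ = [[1, -1, 0], [0, 1, 0], [0, 1, 1]].
T⁴ = P·diag(256, 625, 81)·P⁻¹ = [[256, 369, 0], [0, 625, 0], [0, -544, 81]].
The requested entry is 256.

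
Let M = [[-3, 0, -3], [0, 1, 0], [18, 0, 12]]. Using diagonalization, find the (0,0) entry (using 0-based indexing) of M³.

Characteristic polynomial: λ^3 - 10λ^2 + 27λ - 18 = (λ - 6)(λ - 3)(λ - 1), so the eigenvalues are 1, 3, 6.
λ=3: eigenvector (1, 0, -2).
λ=6: eigenvector (-1, 0, 3).
λ=1: eigenvector (0, 1, 0).
P = [[1, -1, 0], [0, 0, 1], [-2, 3, 0]], D = diag(3, 6, 1), P⁻¹ = [[3, 0, 1], [2, 0, 1], [0, 1, 0]].
M³ = P·diag(27, 216, 1)·P⁻¹ = [[-351, 0, -189], [0, 1, 0], [1134, 0, 594]].
The requested entry is -351.

-351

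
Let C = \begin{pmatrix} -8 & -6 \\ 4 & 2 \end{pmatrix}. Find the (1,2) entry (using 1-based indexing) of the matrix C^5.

-2976

Characteristic polynomial: λ^2 + 6λ + 8 = (λ + 2)(λ + 4), so the eigenvalues are -4, -2.
λ=-2: eigenvector (-1, 1).
λ=-4: eigenvector (3, -2).
P = [[-1, 3], [1, -2]], D = diag(-2, -4), P⁻¹ = [[2, 3], [1, 1]].
C⁵ = P·diag(-32, -1024)·P⁻¹ = [[-3008, -2976], [1984, 1952]].
The requested entry is -2976.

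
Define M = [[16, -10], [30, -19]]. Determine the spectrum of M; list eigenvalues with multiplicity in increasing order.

-4, 1

Characteristic polynomial: p(λ) = λ^2 + 3λ - 4 = (λ - 1)(λ + 4).
Roots (with multiplicity): -4, 1.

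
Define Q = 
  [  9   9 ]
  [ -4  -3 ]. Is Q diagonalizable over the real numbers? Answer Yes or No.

No

Characteristic polynomial: p(r) = r^2 - 6r + 9 = (r - 3)^2.
r = 3 has algebraic multiplicity 2; rank(Q − 3I) = 1, so geometric multiplicity = 1.
Geometric multiplicity < algebraic multiplicity, so Q is not diagonalizable.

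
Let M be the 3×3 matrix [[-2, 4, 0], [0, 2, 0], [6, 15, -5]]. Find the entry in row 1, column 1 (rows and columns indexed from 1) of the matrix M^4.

16

Characteristic polynomial: λ^3 + 5λ^2 - 4λ - 20 = (λ - 2)(λ + 2)(λ + 5), so the eigenvalues are -5, -2, 2.
λ=-5: eigenvector (0, 0, 1).
λ=2: eigenvector (1, 1, 3).
λ=-2: eigenvector (1, 0, 2).
P = [[0, 1, 1], [0, 1, 0], [1, 3, 2]], D = diag(-5, 2, -2), P⁻¹ = [[-2, -1, 1], [0, 1, 0], [1, -1, 0]].
M⁴ = P·diag(625, 16, 16)·P⁻¹ = [[16, 0, 0], [0, 16, 0], [-1218, -609, 625]].
The requested entry is 16.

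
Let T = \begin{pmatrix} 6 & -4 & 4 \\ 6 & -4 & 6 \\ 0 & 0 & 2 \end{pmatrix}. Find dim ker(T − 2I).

2

T − 2I = [[4, -4, 4], [6, -6, 6], [0, 0, 0]].
This matrix has rank 1, so its null space has dimension 3 − 1 = 2.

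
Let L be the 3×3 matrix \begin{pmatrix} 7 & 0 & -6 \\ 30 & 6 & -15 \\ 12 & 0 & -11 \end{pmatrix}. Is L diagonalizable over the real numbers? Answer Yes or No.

Yes

Characteristic polynomial: p(r) = r^3 - 2r^2 - 29r + 30 = (r - 6)(r - 1)(r + 5).
All 3 eigenvalues are distinct, so L is diagonalizable.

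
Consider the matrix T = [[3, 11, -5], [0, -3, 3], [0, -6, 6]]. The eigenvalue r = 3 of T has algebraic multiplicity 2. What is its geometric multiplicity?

T − 3I = [[0, 11, -5], [0, -6, 3], [0, -6, 3]].
This matrix has rank 2, so its null space has dimension 3 − 2 = 1.

1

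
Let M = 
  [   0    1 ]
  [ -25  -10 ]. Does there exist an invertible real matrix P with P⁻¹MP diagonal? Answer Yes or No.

Characteristic polynomial: p(r) = r^2 + 10r + 25 = (r + 5)^2.
r = -5 has algebraic multiplicity 2; rank(M + 5I) = 1, so geometric multiplicity = 1.
Geometric multiplicity < algebraic multiplicity, so M is not diagonalizable.

No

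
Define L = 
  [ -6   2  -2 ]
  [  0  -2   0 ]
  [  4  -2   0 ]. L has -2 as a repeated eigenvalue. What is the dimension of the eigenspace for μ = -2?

L + 2I = [[-4, 2, -2], [0, 0, 0], [4, -2, 2]].
This matrix has rank 1, so its null space has dimension 3 − 1 = 2.

2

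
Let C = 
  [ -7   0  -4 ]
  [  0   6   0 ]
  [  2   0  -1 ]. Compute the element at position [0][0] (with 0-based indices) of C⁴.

1169

Characteristic polynomial: μ^3 + 2μ^2 - 33μ - 90 = (μ - 6)(μ + 3)(μ + 5), so the eigenvalues are -5, -3, 6.
μ=-5: eigenvector (2, 0, -1).
μ=6: eigenvector (0, 1, 0).
μ=-3: eigenvector (-1, 0, 1).
P = [[2, 0, -1], [0, 1, 0], [-1, 0, 1]], D = diag(-5, 6, -3), P⁻¹ = [[1, 0, 1], [0, 1, 0], [1, 0, 2]].
C⁴ = P·diag(625, 1296, 81)·P⁻¹ = [[1169, 0, 1088], [0, 1296, 0], [-544, 0, -463]].
The requested entry is 1169.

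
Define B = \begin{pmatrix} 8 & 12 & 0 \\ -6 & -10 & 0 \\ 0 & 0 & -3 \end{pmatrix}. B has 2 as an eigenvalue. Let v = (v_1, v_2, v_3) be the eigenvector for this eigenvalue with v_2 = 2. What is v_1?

B − 2I = [[6, 12, 0], [-6, -12, 0], [0, 0, -5]].
Solving (B − 2I)v = 0 gives the eigenspace spanned by (-4, 2, 0).
With v_2 = 2, v = (-4, 2, 0), so v_1 = -4.

-4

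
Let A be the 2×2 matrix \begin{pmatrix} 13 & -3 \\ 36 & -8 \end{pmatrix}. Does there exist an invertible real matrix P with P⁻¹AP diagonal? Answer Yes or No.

Characteristic polynomial: p(s) = s^2 - 5s + 4 = (s - 4)(s - 1).
All 2 eigenvalues are distinct, so A is diagonalizable.

Yes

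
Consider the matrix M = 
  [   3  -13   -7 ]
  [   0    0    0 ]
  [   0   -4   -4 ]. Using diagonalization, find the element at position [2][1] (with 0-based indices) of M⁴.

256

Characteristic polynomial: μ^3 + μ^2 - 12μ = μ(μ - 3)(μ + 4), so the eigenvalues are -4, 0, 3.
μ=3: eigenvector (1, 0, 0).
μ=0: eigenvector (2, 1, -1).
μ=-4: eigenvector (1, 0, 1).
P = [[1, 2, 1], [0, 1, 0], [0, -1, 1]], D = diag(3, 0, -4), P⁻¹ = [[1, -3, -1], [0, 1, 0], [0, 1, 1]].
M⁴ = P·diag(81, 0, 256)·P⁻¹ = [[81, 13, 175], [0, 0, 0], [0, 256, 256]].
The requested entry is 256.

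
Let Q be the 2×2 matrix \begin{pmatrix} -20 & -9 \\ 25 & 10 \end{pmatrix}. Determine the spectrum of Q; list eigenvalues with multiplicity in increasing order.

-5, -5

Characteristic polynomial: p(r) = r^2 + 10r + 25 = (r + 5)^2.
Roots (with multiplicity): -5, -5.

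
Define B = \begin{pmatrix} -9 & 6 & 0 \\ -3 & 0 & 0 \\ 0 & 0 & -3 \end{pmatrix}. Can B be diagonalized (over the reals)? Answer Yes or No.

Characteristic polynomial: p(s) = s^3 + 12s^2 + 45s + 54 = (s + 3)^2(s + 6).
s = -3 has algebraic multiplicity 2; rank(B + 3I) = 1, so geometric multiplicity = 2.
Every eigenvalue has geometric = algebraic multiplicity, so B is diagonalizable.

Yes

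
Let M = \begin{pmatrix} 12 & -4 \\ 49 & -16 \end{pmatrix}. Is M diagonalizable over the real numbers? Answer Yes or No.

No

Characteristic polynomial: p(r) = r^2 + 4r + 4 = (r + 2)^2.
r = -2 has algebraic multiplicity 2; rank(M + 2I) = 1, so geometric multiplicity = 1.
Geometric multiplicity < algebraic multiplicity, so M is not diagonalizable.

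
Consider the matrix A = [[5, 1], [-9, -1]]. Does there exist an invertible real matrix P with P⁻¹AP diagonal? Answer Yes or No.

No

Characteristic polynomial: p(t) = t^2 - 4t + 4 = (t - 2)^2.
t = 2 has algebraic multiplicity 2; rank(A − 2I) = 1, so geometric multiplicity = 1.
Geometric multiplicity < algebraic multiplicity, so A is not diagonalizable.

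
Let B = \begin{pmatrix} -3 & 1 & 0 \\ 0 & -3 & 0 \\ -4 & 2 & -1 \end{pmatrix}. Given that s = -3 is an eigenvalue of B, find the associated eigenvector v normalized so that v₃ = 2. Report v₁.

B + 3I = [[0, 1, 0], [0, 0, 0], [-4, 2, 2]].
Solving (B + 3I)v = 0 gives the eigenspace spanned by (1, 0, 2).
With v₃ = 2, v = (1, 0, 2), so v₁ = 1.

1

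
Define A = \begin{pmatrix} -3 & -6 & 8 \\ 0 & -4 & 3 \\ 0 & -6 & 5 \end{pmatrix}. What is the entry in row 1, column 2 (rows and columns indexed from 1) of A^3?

Characteristic polynomial: λ^3 + 2λ^2 - 5λ - 6 = (λ - 2)(λ + 1)(λ + 3), so the eigenvalues are -3, -1, 2.
λ=-3: eigenvector (1, 0, 0).
λ=2: eigenvector (-2, -1, -2).
λ=-1: eigenvector (1, 1, 1).
P = [[1, -2, 1], [0, -1, 1], [0, -2, 1]], D = diag(-3, 2, -1), P⁻¹ = [[1, 0, -1], [0, 1, -1], [0, 2, -1]].
A³ = P·diag(-27, 8, -1)·P⁻¹ = [[-27, -18, 44], [0, -10, 9], [0, -18, 17]].
The requested entry is -18.

-18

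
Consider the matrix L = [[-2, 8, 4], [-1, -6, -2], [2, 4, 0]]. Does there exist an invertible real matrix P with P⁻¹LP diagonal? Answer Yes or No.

No

Characteristic polynomial: p(t) = t^3 + 8t^2 + 20t + 16 = (t + 2)^2(t + 4).
t = -2 has algebraic multiplicity 2; rank(L + 2I) = 2, so geometric multiplicity = 1.
Geometric multiplicity < algebraic multiplicity, so L is not diagonalizable.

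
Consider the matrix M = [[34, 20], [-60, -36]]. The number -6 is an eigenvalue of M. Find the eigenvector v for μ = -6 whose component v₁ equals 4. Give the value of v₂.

M + 6I = [[40, 20], [-60, -30]].
Solving (M + 6I)v = 0 gives the eigenspace spanned by (4, -8).
With v₁ = 4, v = (4, -8), so v₂ = -8.

-8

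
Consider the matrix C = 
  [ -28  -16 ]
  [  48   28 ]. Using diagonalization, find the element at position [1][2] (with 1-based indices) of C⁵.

Characteristic polynomial: μ^2 - 16 = (μ - 4)(μ + 4), so the eigenvalues are -4, 4.
μ=-4: eigenvector (-2, 3).
μ=4: eigenvector (-1, 2).
P = [[-2, -1], [3, 2]], D = diag(-4, 4), P⁻¹ = [[-2, -1], [3, 2]].
C⁵ = P·diag(-1024, 1024)·P⁻¹ = [[-7168, -4096], [12288, 7168]].
The requested entry is -4096.

-4096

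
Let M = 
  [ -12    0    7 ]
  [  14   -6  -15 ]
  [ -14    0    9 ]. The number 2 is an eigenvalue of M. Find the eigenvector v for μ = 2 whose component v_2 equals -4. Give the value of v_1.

2

M − 2I = [[-14, 0, 7], [14, -8, -15], [-14, 0, 7]].
Solving (M − 2I)v = 0 gives the eigenspace spanned by (2, -4, 4).
With v_2 = -4, v = (2, -4, 4), so v_1 = 2.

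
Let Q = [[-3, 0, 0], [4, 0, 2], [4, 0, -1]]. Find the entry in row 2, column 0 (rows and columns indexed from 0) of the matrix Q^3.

52

Characteristic polynomial: r^3 + 4r^2 + 3r = r(r + 1)(r + 3), so the eigenvalues are -3, -1, 0.
r=0: eigenvector (0, 1, 0).
r=-3: eigenvector (1, 0, -2).
r=-1: eigenvector (0, -2, 1).
P = [[0, 1, 0], [1, 0, -2], [0, -2, 1]], D = diag(0, -3, -1), P⁻¹ = [[4, 1, 2], [1, 0, 0], [2, 0, 1]].
Q³ = P·diag(0, -27, -1)·P⁻¹ = [[-27, 0, 0], [4, 0, 2], [52, 0, -1]].
The requested entry is 52.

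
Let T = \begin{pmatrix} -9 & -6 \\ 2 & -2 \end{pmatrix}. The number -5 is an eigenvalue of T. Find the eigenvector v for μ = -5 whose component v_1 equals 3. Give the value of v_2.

T + 5I = [[-4, -6], [2, 3]].
Solving (T + 5I)v = 0 gives the eigenspace spanned by (3, -2).
With v_1 = 3, v = (3, -2), so v_2 = -2.

-2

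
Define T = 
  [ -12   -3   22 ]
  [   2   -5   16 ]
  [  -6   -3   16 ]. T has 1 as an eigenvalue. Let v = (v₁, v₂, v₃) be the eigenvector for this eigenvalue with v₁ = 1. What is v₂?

T − 1I = [[-13, -3, 22], [2, -6, 16], [-6, -3, 15]].
Solving (T − 1I)v = 0 gives the eigenspace spanned by (1, 3, 1).
With v₁ = 1, v = (1, 3, 1), so v₂ = 3.

3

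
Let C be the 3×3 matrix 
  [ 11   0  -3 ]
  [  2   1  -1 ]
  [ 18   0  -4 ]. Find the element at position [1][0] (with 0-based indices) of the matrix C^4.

Characteristic polynomial: r^3 - 8r^2 + 17r - 10 = (r - 5)(r - 2)(r - 1), so the eigenvalues are 1, 2, 5.
r=5: eigenvector (1, 0, 2).
r=1: eigenvector (0, 1, 0).
r=2: eigenvector (1, -1, 3).
P = [[1, 0, 1], [0, 1, -1], [2, 0, 3]], D = diag(5, 1, 2), P⁻¹ = [[3, 0, -1], [-2, 1, 1], [-2, 0, 1]].
C⁴ = P·diag(625, 1, 16)·P⁻¹ = [[1843, 0, -609], [30, 1, -15], [3654, 0, -1202]].
The requested entry is 30.

30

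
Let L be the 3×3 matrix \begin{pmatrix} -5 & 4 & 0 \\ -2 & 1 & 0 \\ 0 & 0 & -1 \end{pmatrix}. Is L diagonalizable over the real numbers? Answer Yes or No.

Yes

Characteristic polynomial: p(s) = s^3 + 5s^2 + 7s + 3 = (s + 1)^2(s + 3).
s = -1 has algebraic multiplicity 2; rank(L + 1I) = 1, so geometric multiplicity = 2.
Every eigenvalue has geometric = algebraic multiplicity, so L is diagonalizable.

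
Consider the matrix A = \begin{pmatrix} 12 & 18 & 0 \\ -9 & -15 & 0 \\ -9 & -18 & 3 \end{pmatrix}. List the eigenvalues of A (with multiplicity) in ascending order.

Characteristic polynomial: p(μ) = μ^3 - 27μ + 54 = (μ - 3)^2(μ + 6).
Roots (with multiplicity): -6, 3, 3.

-6, 3, 3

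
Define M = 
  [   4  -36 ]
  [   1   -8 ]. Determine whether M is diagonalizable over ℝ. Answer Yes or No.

No

Characteristic polynomial: p(r) = r^2 + 4r + 4 = (r + 2)^2.
r = -2 has algebraic multiplicity 2; rank(M + 2I) = 1, so geometric multiplicity = 1.
Geometric multiplicity < algebraic multiplicity, so M is not diagonalizable.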